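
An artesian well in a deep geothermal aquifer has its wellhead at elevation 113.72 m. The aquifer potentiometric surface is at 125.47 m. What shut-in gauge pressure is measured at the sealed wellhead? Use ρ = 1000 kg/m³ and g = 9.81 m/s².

Head above the cap: Δh = 125.47 − 113.72 = 11.75 m.
P = ρgΔh = 1000 × 9.81 × 11.75 = 115268 Pa ≈ 115 kPa.

P ≈ 115 kPa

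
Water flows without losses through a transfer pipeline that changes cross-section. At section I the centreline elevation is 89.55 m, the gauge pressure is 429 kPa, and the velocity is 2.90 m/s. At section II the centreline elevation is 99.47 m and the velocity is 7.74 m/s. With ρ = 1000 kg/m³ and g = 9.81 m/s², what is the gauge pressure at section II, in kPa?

Pressure head at I: ψ₁ = P₁/(ρg) = 429×1000 / (1000 × 9.81) = 43.73 m.
Velocity heads: v₁²/2g = 2.90²/19.62 = 0.429 m; v₂²/2g = 7.74²/19.62 = 3.053 m.
Total head H = z₁ + ψ₁ + v₁²/2g = 89.55 + 43.73 + 0.429 = 133.71 m.
ψ₂ = H − z₂ − v₂²/2g = 133.71 − 99.47 − 3.053 = 31.19 m.
P₂ = ρgψ₂ = 1000 × 9.81 × 31.19 ≈ 306 kPa.

P₂ ≈ 306 kPa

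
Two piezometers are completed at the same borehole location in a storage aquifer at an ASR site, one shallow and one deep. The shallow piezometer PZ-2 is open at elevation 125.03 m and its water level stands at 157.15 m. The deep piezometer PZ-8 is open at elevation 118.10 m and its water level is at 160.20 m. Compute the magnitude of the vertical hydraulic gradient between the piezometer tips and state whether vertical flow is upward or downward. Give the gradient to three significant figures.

Total head at PZ-2: h = 157.15 m (water level in the standpipe).
Total head at PZ-8: h = 160.20 m.
Δh = h(PZ-2) − h(PZ-8) = 157.15 − 160.20 = -3.05 m.
Vertical separation Δz = 125.03 − 118.10 = 6.93 m.
|i_v| = |Δh| / Δz = 3.05 / 6.93 = 0.440.
Head is higher in the deep piezometer, so vertical flow is upward (discharge condition).

|i_v| ≈ 0.440; vertical flow is upward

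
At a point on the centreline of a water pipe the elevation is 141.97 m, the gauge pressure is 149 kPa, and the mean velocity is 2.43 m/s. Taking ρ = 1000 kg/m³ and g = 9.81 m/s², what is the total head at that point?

h ≈ 157.46 m

Pressure head ψ = P/(ρg) = 149×1000 / (1000 × 9.81) = 15.19 m.
Velocity head = v²/(2g) = 2.43² / (2 × 9.81) = 0.301 m.
h = z + ψ + v²/(2g) = 141.97 + 15.19 + 0.301 = 157.46 m.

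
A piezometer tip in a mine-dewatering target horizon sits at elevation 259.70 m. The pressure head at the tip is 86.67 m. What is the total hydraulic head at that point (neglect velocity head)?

h = z + ψ = 259.70 + 86.67 = 346.37 m.

h ≈ 346.37 m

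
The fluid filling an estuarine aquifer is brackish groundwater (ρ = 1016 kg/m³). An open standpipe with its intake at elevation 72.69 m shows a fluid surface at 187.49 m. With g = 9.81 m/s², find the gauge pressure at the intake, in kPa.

Pressure head ψ = h − z = 187.49 − 72.69 = 114.80 m.
P = ρgψ = 1016 × 9.81 × 114.80 = 1144207 Pa ≈ 1140 kPa.

P ≈ 1140 kPa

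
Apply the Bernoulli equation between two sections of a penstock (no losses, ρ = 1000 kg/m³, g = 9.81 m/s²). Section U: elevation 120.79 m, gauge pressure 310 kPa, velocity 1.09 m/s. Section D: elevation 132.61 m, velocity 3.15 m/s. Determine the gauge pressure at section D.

Pressure head at U: ψ₁ = P₁/(ρg) = 310×1000 / (1000 × 9.81) = 31.60 m.
Velocity heads: v₁²/2g = 1.09²/19.62 = 0.061 m; v₂²/2g = 3.15²/19.62 = 0.506 m.
Total head H = z₁ + ψ₁ + v₁²/2g = 120.79 + 31.60 + 0.061 = 152.45 m.
ψ₂ = H − z₂ − v₂²/2g = 152.45 − 132.61 − 0.506 = 19.33 m.
P₂ = ρgψ₂ = 1000 × 9.81 × 19.33 ≈ 190 kPa.

P₂ ≈ 190 kPa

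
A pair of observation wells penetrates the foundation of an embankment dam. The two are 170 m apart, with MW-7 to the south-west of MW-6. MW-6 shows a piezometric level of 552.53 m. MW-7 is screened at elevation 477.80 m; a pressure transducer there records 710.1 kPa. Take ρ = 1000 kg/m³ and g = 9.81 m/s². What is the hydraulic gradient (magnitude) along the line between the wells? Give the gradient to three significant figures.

i ≈ 0.0138

Total head at MW-6: h = 552.53 m (water level in the piezometer is the total head).
Pressure head at MW-7: ψ = P/(ρg) = 710.1×1000 / (1000 × 9.81) = 72.39 m.
Total head at MW-7: h = z + ψ = 477.80 + 72.39 = 550.19 m.
Head difference: h(MW-6) − h(MW-7) = 552.53 − 550.19 = 2.34 m.
Hydraulic gradient: i = |Δh| / L = 2.34 / 170 = 0.0138.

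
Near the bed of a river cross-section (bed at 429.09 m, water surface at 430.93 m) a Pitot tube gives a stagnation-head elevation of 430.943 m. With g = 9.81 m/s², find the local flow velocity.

v ≈ 0.505 m/s

Near the bed, under hydrostatic conditions, the piezometric head (z + ψ) equals the free-surface elevation, 430.93 m.
Velocity head = total − piezometric = 430.943 − 430.93 = 0.013 m.
v = √(2g·h_v) = √(2 × 9.81 × 0.013) = 0.505 m/s.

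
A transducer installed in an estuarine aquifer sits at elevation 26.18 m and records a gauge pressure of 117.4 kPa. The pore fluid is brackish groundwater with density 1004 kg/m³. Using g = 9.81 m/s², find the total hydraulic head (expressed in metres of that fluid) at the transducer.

ψ = P/(ρg) = 117.4×1000 / (1004 × 9.81) = 11.92 m.
h = z + ψ = 26.18 + 11.92 = 38.10 m.

h ≈ 38.10 m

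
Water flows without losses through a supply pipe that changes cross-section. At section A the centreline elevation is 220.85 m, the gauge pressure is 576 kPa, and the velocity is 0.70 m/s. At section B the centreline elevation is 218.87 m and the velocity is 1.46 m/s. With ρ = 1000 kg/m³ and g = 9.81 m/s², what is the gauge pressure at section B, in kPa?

Pressure head at A: ψ₁ = P₁/(ρg) = 576×1000 / (1000 × 9.81) = 58.72 m.
Velocity heads: v₁²/2g = 0.70²/19.62 = 0.025 m; v₂²/2g = 1.46²/19.62 = 0.109 m.
Total head H = z₁ + ψ₁ + v₁²/2g = 220.85 + 58.72 + 0.025 = 279.59 m.
ψ₂ = H − z₂ − v₂²/2g = 279.59 − 218.87 − 0.109 = 60.61 m.
P₂ = ρgψ₂ = 1000 × 9.81 × 60.61 ≈ 595 kPa.

P₂ ≈ 595 kPa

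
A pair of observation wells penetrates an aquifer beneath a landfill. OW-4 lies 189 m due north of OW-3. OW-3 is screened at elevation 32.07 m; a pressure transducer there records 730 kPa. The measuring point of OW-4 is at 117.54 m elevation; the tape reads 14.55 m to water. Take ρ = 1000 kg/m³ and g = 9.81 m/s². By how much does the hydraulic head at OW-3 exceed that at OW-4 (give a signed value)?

Δh ≈ 3.49 m

Pressure head at OW-3: ψ = P/(ρg) = 730×1000 / (1000 × 9.81) = 74.41 m.
Total head at OW-3: h = z + ψ = 32.07 + 74.41 = 106.48 m.
Total head at OW-4: h = 117.54 − 14.55 = 102.99 m.
Head difference: h(OW-3) − h(OW-4) = 106.48 − 102.99 = 3.49 m.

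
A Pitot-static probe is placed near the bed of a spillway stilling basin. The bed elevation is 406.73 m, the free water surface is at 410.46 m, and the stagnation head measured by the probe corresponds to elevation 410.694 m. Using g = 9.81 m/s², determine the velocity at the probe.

Near the bed, under hydrostatic conditions, the piezometric head (z + ψ) equals the free-surface elevation, 410.46 m.
Velocity head = total − piezometric = 410.694 − 410.46 = 0.234 m.
v = √(2g·h_v) = √(2 × 9.81 × 0.234) = 2.14 m/s.

v ≈ 2.14 m/s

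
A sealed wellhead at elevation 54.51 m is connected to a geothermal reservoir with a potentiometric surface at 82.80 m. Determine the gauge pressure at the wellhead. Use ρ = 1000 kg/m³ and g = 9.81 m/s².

Head above the cap: Δh = 82.80 − 54.51 = 28.29 m.
P = ρgΔh = 1000 × 9.81 × 28.29 = 277525 Pa ≈ 278 kPa.

P ≈ 278 kPa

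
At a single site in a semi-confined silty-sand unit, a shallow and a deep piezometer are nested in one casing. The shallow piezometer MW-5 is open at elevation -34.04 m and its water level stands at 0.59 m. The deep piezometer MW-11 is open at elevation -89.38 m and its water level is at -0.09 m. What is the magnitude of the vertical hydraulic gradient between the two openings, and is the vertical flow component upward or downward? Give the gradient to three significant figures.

|i_v| ≈ 0.0123; vertical flow is downward

Total head at MW-5: h = 0.59 m (water level in the standpipe).
Total head at MW-11: h = -0.09 m.
Δh = h(MW-5) − h(MW-11) = 0.59 − (-0.09) = 0.68 m.
Vertical separation Δz = -34.04 − (-89.38) = 55.34 m.
|i_v| = |Δh| / Δz = 0.68 / 55.34 = 0.0123.
Head is higher in the shallow piezometer, so vertical flow is downward (recharge condition).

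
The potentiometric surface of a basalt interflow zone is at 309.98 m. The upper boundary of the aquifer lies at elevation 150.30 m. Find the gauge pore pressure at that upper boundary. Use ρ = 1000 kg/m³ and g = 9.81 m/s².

P ≈ 1570 kPa

Pressure head at the aquifer top: ψ = h − z = 309.98 − 150.30 = 159.68 m.
P = ρgψ = 1000 × 9.81 × 159.68 = 1566461 Pa ≈ 1570 kPa.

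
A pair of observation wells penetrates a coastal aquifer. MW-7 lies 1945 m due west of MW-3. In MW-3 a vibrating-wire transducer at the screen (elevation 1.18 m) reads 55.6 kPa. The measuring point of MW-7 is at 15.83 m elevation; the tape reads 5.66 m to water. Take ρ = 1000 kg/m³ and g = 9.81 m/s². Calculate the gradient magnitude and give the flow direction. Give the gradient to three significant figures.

Pressure head at MW-3: ψ = P/(ρg) = 55.6×1000 / (1000 × 9.81) = 5.67 m.
Total head at MW-3: h = z + ψ = 1.18 + 5.67 = 6.85 m.
Total head at MW-7: h = 15.83 − 5.66 = 10.17 m.
Head difference: h(MW-3) − h(MW-7) = 6.85 − 10.17 = -3.32 m.
Hydraulic gradient: i = |Δh| / L = 3.32 / 1945 = 0.00171.
Flow is from higher to lower head: from MW-7 toward MW-3, i.e. toward the east.

i ≈ 0.00171; groundwater flows toward the east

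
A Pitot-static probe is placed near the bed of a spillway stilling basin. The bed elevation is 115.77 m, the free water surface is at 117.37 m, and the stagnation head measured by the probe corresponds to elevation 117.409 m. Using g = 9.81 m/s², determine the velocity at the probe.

Near the bed, under hydrostatic conditions, the piezometric head (z + ψ) equals the free-surface elevation, 117.37 m.
Velocity head = total − piezometric = 117.409 − 117.37 = 0.039 m.
v = √(2g·h_v) = √(2 × 9.81 × 0.039) = 0.875 m/s.

v ≈ 0.875 m/s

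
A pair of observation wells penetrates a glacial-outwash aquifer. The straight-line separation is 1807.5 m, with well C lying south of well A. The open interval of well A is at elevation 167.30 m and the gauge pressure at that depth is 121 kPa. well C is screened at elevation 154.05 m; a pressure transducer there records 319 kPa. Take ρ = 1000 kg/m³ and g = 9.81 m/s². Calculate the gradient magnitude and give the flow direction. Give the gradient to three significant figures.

i ≈ 0.00384; groundwater flows toward the north

Pressure head at well A: ψ = P/(ρg) = 121×1000 / (1000 × 9.81) = 12.33 m.
Total head at well A: h = z + ψ = 167.30 + 12.33 = 179.63 m.
Pressure head at well C: ψ = P/(ρg) = 319×1000 / (1000 × 9.81) = 32.52 m.
Total head at well C: h = z + ψ = 154.05 + 32.52 = 186.57 m.
Head difference: h(well A) − h(well C) = 179.63 − 186.57 = -6.94 m.
Hydraulic gradient: i = |Δh| / L = 6.94 / 1807.5 = 0.00384.
Flow is from higher to lower head: from well C toward well A, i.e. toward the north.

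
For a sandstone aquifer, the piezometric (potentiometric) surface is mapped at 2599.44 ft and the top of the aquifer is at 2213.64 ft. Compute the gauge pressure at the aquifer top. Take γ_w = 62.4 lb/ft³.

Pressure head at the aquifer top: ψ = h − z = 2599.44 − 2213.64 = 385.80 ft.
P = γψ/144 = 62.4 × 385.80 / 144 = 167 psi.

P ≈ 167 psi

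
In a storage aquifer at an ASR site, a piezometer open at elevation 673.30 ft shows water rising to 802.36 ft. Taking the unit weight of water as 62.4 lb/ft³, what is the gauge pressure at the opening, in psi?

P ≈ 55.9 psi

Pressure head ψ = h − z = 802.36 − 673.30 = 129.06 ft.
P = γ·ψ / 144 = 62.4 × 129.06 / 144 = 55.9 psi.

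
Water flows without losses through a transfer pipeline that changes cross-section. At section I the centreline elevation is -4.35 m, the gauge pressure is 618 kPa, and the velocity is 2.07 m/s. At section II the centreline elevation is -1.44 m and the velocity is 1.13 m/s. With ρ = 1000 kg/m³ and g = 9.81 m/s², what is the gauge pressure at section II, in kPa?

Pressure head at I: ψ₁ = P₁/(ρg) = 618×1000 / (1000 × 9.81) = 63.00 m.
Velocity heads: v₁²/2g = 2.07²/19.62 = 0.218 m; v₂²/2g = 1.13²/19.62 = 0.065 m.
Total head H = z₁ + ψ₁ + v₁²/2g = -4.35 + 63.00 + 0.218 = 58.87 m.
ψ₂ = H − z₂ − v₂²/2g = 58.87 − (-1.44) − 0.065 = 60.24 m.
P₂ = ρgψ₂ = 1000 × 9.81 × 60.24 ≈ 591 kPa.

P₂ ≈ 591 kPa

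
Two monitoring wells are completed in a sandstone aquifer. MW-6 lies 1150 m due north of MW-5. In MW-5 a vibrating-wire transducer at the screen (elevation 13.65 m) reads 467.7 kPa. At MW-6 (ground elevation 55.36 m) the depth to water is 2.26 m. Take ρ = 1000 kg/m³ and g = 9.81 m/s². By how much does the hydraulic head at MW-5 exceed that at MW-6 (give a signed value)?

Pressure head at MW-5: ψ = P/(ρg) = 467.7×1000 / (1000 × 9.81) = 47.68 m.
Total head at MW-5: h = z + ψ = 13.65 + 47.68 = 61.33 m.
Total head at MW-6: h = 55.36 − 2.26 = 53.10 m.
Head difference: h(MW-5) − h(MW-6) = 61.33 − 53.10 = 8.23 m.

Δh ≈ 8.23 m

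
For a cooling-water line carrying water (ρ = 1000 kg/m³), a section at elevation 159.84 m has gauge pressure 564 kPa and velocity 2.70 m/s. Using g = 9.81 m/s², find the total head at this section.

h ≈ 217.70 m

Pressure head ψ = P/(ρg) = 564×1000 / (1000 × 9.81) = 57.49 m.
Velocity head = v²/(2g) = 2.70² / (2 × 9.81) = 0.372 m.
h = z + ψ + v²/(2g) = 159.84 + 57.49 + 0.372 = 217.70 m.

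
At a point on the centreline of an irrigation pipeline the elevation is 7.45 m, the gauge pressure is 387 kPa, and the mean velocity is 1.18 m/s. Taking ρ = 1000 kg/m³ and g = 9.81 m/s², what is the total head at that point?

h ≈ 46.97 m

Pressure head ψ = P/(ρg) = 387×1000 / (1000 × 9.81) = 39.45 m.
Velocity head = v²/(2g) = 1.18² / (2 × 9.81) = 0.071 m.
h = z + ψ + v²/(2g) = 7.45 + 39.45 + 0.071 = 46.97 m.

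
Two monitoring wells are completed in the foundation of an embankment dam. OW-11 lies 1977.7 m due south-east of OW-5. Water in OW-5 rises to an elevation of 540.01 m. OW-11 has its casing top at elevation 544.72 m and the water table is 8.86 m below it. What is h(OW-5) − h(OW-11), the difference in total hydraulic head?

Δh ≈ 4.15 m

Total head at OW-5: h = 540.01 m (water level in the piezometer is the total head).
Total head at OW-11: h = 544.72 − 8.86 = 535.86 m.
Head difference: h(OW-5) − h(OW-11) = 540.01 − 535.86 = 4.15 m.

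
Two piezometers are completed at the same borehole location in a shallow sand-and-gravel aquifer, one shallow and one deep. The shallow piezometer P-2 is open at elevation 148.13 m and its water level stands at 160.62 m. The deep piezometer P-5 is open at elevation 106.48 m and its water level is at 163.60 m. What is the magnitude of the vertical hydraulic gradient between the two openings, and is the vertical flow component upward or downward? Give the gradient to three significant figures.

|i_v| ≈ 0.0715; vertical flow is upward

Total head at P-2: h = 160.62 m (water level in the standpipe).
Total head at P-5: h = 163.60 m.
Δh = h(P-2) − h(P-5) = 160.62 − 163.60 = -2.98 m.
Vertical separation Δz = 148.13 − 106.48 = 41.65 m.
|i_v| = |Δh| / Δz = 2.98 / 41.65 = 0.0715.
Head is higher in the deep piezometer, so vertical flow is upward (discharge condition).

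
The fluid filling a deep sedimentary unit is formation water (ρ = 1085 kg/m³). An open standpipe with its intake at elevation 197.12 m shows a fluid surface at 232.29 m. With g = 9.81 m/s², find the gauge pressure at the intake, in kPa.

P ≈ 374 kPa

Pressure head ψ = h − z = 232.29 − 197.12 = 35.17 m.
P = ρgψ = 1085 × 9.81 × 35.17 = 374344 Pa ≈ 374 kPa.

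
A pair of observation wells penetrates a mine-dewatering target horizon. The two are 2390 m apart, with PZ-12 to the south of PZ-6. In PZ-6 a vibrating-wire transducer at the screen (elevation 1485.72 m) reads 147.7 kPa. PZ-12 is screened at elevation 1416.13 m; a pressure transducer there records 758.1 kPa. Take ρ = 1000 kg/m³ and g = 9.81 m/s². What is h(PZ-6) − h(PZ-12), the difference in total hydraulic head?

Δh ≈ 7.37 m

Pressure head at PZ-6: ψ = P/(ρg) = 147.7×1000 / (1000 × 9.81) = 15.06 m.
Total head at PZ-6: h = z + ψ = 1485.72 + 15.06 = 1500.78 m.
Pressure head at PZ-12: ψ = P/(ρg) = 758.1×1000 / (1000 × 9.81) = 77.28 m.
Total head at PZ-12: h = z + ψ = 1416.13 + 77.28 = 1493.41 m.
Head difference: h(PZ-6) − h(PZ-12) = 1500.78 − 1493.41 = 7.37 m.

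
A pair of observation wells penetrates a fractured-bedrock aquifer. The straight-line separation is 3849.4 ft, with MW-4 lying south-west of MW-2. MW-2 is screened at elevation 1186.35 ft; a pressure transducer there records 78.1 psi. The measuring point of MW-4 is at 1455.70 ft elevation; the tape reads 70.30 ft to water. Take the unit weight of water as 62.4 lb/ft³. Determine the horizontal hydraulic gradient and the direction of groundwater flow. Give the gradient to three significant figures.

Pressure head at MW-2: ψ = 144·P/γ = 144 × 78.1 / 62.4 = 180.23 ft.
Total head at MW-2: h = z + ψ = 1186.35 + 180.23 = 1366.58 ft.
Total head at MW-4: h = 1455.70 − 70.30 = 1385.40 ft.
Head difference: h(MW-2) − h(MW-4) = 1366.58 − 1385.40 = -18.82 ft.
Hydraulic gradient: i = |Δh| / L = 18.82 / 3849.4 = 0.00489.
Flow is from higher to lower head: from MW-4 toward MW-2, i.e. toward the north-east.

i ≈ 0.00489; groundwater flows toward the north-east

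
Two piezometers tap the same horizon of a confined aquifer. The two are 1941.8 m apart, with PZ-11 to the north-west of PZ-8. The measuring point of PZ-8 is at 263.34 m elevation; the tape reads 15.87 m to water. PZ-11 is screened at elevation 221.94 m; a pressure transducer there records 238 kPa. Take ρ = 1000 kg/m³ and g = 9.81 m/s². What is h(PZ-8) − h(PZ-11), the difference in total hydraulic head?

Total head at PZ-8: h = 263.34 − 15.87 = 247.47 m.
Pressure head at PZ-11: ψ = P/(ρg) = 238×1000 / (1000 × 9.81) = 24.26 m.
Total head at PZ-11: h = z + ψ = 221.94 + 24.26 = 246.20 m.
Head difference: h(PZ-8) − h(PZ-11) = 247.47 − 246.20 = 1.27 m.

Δh ≈ 1.27 m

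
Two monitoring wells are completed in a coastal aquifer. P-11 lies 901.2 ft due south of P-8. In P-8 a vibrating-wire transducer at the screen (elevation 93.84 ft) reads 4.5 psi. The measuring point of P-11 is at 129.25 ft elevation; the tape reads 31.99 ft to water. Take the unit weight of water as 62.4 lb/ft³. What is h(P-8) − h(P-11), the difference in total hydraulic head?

Δh ≈ 6.96 ft

Pressure head at P-8: ψ = 144·P/γ = 144 × 4.5 / 62.4 = 10.38 ft.
Total head at P-8: h = z + ψ = 93.84 + 10.38 = 104.22 ft.
Total head at P-11: h = 129.25 − 31.99 = 97.26 ft.
Head difference: h(P-8) − h(P-11) = 104.22 − 97.26 = 6.96 ft.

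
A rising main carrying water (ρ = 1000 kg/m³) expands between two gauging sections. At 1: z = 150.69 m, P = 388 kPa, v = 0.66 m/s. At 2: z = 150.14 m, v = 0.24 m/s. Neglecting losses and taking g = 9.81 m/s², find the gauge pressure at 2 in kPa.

P₂ ≈ 394 kPa

Pressure head at 1: ψ₁ = P₁/(ρg) = 388×1000 / (1000 × 9.81) = 39.55 m.
Velocity heads: v₁²/2g = 0.66²/19.62 = 0.022 m; v₂²/2g = 0.24²/19.62 = 0.003 m.
Total head H = z₁ + ψ₁ + v₁²/2g = 150.69 + 39.55 + 0.022 = 190.26 m.
ψ₂ = H − z₂ − v₂²/2g = 190.26 − 150.14 − 0.003 = 40.12 m.
P₂ = ρgψ₂ = 1000 × 9.81 × 40.12 ≈ 394 kPa.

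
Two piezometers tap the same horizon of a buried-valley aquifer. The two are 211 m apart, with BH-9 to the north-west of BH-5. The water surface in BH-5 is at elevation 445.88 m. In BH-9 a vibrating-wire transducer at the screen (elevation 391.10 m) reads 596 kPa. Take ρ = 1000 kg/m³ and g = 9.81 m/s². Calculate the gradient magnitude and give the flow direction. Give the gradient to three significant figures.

i ≈ 0.0283; groundwater flows toward the south-east

Total head at BH-5: h = 445.88 m (water level in the piezometer is the total head).
Pressure head at BH-9: ψ = P/(ρg) = 596×1000 / (1000 × 9.81) = 60.75 m.
Total head at BH-9: h = z + ψ = 391.10 + 60.75 = 451.85 m.
Head difference: h(BH-5) − h(BH-9) = 445.88 − 451.85 = -5.97 m.
Hydraulic gradient: i = |Δh| / L = 5.97 / 211 = 0.0283.
Flow is from higher to lower head: from BH-9 toward BH-5, i.e. toward the south-east.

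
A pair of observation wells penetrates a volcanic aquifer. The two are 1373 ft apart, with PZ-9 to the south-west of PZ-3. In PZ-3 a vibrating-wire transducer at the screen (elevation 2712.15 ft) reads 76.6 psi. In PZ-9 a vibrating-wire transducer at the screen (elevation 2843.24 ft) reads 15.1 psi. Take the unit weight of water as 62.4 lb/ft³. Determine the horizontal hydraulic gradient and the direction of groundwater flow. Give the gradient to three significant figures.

i ≈ 0.00789; groundwater flows toward the south-west

Pressure head at PZ-3: ψ = 144·P/γ = 144 × 76.6 / 62.4 = 176.77 ft.
Total head at PZ-3: h = z + ψ = 2712.15 + 176.77 = 2888.92 ft.
Pressure head at PZ-9: ψ = 144·P/γ = 144 × 15.1 / 62.4 = 34.85 ft.
Total head at PZ-9: h = z + ψ = 2843.24 + 34.85 = 2878.09 ft.
Head difference: h(PZ-3) − h(PZ-9) = 2888.92 − 2878.09 = 10.83 ft.
Hydraulic gradient: i = |Δh| / L = 10.83 / 1373 = 0.00789.
Flow is from higher to lower head: from PZ-3 toward PZ-9, i.e. toward the south-west.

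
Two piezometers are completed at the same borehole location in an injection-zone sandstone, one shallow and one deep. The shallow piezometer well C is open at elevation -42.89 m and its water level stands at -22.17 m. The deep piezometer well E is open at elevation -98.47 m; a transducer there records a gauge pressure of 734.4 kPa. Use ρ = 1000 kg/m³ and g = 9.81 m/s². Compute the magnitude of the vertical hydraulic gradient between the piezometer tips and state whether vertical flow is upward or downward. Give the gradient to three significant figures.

|i_v| ≈ 0.0259; vertical flow is downward

Total head at well C: h = -22.17 m (water level in the standpipe).
Pressure head at well E: ψ = P/(ρg) = 734.4×1000 / (1000 × 9.81) = 74.86 m.
Total head at well E: h = z + ψ = -98.47 + 74.86 = -23.61 m.
Δh = h(well C) − h(well E) = -22.17 − (-23.61) = 1.44 m.
Vertical separation Δz = -42.89 − (-98.47) = 55.58 m.
|i_v| = |Δh| / Δz = 1.44 / 55.58 = 0.0259.
Head is higher in the shallow piezometer, so vertical flow is downward (recharge condition).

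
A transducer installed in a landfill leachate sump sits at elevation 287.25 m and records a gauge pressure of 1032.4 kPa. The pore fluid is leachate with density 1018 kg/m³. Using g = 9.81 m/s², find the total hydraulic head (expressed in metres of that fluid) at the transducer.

h ≈ 390.63 m

ψ = P/(ρg) = 1032.4×1000 / (1018 × 9.81) = 103.38 m.
h = z + ψ = 287.25 + 103.38 = 390.63 m.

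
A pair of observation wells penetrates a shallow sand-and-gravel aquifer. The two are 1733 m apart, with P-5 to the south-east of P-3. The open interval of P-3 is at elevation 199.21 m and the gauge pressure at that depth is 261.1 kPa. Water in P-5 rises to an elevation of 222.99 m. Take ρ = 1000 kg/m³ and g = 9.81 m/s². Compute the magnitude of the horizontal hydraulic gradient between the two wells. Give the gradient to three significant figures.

Pressure head at P-3: ψ = P/(ρg) = 261.1×1000 / (1000 × 9.81) = 26.62 m.
Total head at P-3: h = z + ψ = 199.21 + 26.62 = 225.83 m.
Total head at P-5: h = 222.99 m (water level in the piezometer is the total head).
Head difference: h(P-3) − h(P-5) = 225.83 − 222.99 = 2.84 m.
Hydraulic gradient: i = |Δh| / L = 2.84 / 1733 = 0.00164.

i ≈ 0.00164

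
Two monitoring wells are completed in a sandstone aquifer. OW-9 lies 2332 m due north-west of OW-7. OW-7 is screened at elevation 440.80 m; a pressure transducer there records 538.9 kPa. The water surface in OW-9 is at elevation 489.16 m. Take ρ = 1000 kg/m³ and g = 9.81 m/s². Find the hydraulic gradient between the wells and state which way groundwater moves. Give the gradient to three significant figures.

i ≈ 0.00282; groundwater flows toward the north-west

Pressure head at OW-7: ψ = P/(ρg) = 538.9×1000 / (1000 × 9.81) = 54.93 m.
Total head at OW-7: h = z + ψ = 440.80 + 54.93 = 495.73 m.
Total head at OW-9: h = 489.16 m (water level in the piezometer is the total head).
Head difference: h(OW-7) − h(OW-9) = 495.73 − 489.16 = 6.57 m.
Hydraulic gradient: i = |Δh| / L = 6.57 / 2332 = 0.00282.
Flow is from higher to lower head: from OW-7 toward OW-9, i.e. toward the north-west.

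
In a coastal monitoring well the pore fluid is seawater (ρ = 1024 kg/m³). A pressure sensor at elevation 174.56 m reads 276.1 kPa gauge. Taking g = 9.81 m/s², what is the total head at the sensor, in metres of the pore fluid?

ψ = P/(ρg) = 276.1×1000 / (1024 × 9.81) = 27.49 m.
h = z + ψ = 174.56 + 27.49 = 202.05 m.

h ≈ 202.05 m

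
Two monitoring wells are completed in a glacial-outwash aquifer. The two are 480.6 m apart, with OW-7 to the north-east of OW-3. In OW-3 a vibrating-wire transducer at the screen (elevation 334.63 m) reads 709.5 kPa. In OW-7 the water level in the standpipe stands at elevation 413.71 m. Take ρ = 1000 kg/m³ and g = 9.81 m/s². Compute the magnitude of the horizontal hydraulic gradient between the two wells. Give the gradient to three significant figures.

Pressure head at OW-3: ψ = P/(ρg) = 709.5×1000 / (1000 × 9.81) = 72.32 m.
Total head at OW-3: h = z + ψ = 334.63 + 72.32 = 406.95 m.
Total head at OW-7: h = 413.71 m (water level in the piezometer is the total head).
Head difference: h(OW-3) − h(OW-7) = 406.95 − 413.71 = -6.76 m.
Hydraulic gradient: i = |Δh| / L = 6.76 / 480.6 = 0.0141.

i ≈ 0.0141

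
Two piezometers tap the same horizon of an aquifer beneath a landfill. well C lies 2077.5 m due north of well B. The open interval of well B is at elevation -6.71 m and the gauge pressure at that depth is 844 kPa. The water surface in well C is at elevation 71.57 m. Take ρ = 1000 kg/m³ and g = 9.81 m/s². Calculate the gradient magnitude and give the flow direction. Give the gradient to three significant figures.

i ≈ 0.00373; groundwater flows toward the north

Pressure head at well B: ψ = P/(ρg) = 844×1000 / (1000 × 9.81) = 86.03 m.
Total head at well B: h = z + ψ = -6.71 + 86.03 = 79.32 m.
Total head at well C: h = 71.57 m (water level in the piezometer is the total head).
Head difference: h(well B) − h(well C) = 79.32 − 71.57 = 7.75 m.
Hydraulic gradient: i = |Δh| / L = 7.75 / 2077.5 = 0.00373.
Flow is from higher to lower head: from well B toward well C, i.e. toward the north.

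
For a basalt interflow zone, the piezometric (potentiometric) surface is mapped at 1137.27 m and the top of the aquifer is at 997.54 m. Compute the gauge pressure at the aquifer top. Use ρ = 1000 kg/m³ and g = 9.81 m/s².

P ≈ 1370 kPa

Pressure head at the aquifer top: ψ = h − z = 1137.27 − 997.54 = 139.73 m.
P = ρgψ = 1000 × 9.81 × 139.73 = 1370751 Pa ≈ 1370 kPa.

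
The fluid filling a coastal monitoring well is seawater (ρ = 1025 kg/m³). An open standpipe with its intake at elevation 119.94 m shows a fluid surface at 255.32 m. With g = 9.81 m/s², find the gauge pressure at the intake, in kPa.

P ≈ 1360 kPa

Pressure head ψ = h − z = 255.32 − 119.94 = 135.38 m.
P = ρgψ = 1025 × 9.81 × 135.38 = 1361280 Pa ≈ 1360 kPa.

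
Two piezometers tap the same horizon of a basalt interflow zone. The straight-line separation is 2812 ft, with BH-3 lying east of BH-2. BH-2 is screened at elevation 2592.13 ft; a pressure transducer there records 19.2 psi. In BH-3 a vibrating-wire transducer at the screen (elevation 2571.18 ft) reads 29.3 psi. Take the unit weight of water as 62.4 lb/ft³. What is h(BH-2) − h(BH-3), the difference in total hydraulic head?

Δh ≈ -2.36 ft

Pressure head at BH-2: ψ = 144·P/γ = 144 × 19.2 / 62.4 = 44.31 ft.
Total head at BH-2: h = z + ψ = 2592.13 + 44.31 = 2636.44 ft.
Pressure head at BH-3: ψ = 144·P/γ = 144 × 29.3 / 62.4 = 67.62 ft.
Total head at BH-3: h = z + ψ = 2571.18 + 67.62 = 2638.80 ft.
Head difference: h(BH-2) − h(BH-3) = 2636.44 − 2638.80 = -2.36 ft.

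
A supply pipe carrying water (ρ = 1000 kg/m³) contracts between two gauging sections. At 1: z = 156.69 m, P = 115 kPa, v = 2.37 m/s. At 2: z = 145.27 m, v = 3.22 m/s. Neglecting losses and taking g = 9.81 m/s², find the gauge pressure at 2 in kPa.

P₂ ≈ 225 kPa

Pressure head at 1: ψ₁ = P₁/(ρg) = 115×1000 / (1000 × 9.81) = 11.72 m.
Velocity heads: v₁²/2g = 2.37²/19.62 = 0.286 m; v₂²/2g = 3.22²/19.62 = 0.528 m.
Total head H = z₁ + ψ₁ + v₁²/2g = 156.69 + 11.72 + 0.286 = 168.70 m.
ψ₂ = H − z₂ − v₂²/2g = 168.70 − 145.27 − 0.528 = 22.90 m.
P₂ = ρgψ₂ = 1000 × 9.81 × 22.90 ≈ 225 kPa.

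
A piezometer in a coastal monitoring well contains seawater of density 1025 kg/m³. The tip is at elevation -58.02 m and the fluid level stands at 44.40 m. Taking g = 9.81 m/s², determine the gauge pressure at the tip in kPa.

P ≈ 1030 kPa

Pressure head ψ = h − z = 44.40 − (-58.02) = 102.42 m.
P = ρgψ = 1025 × 9.81 × 102.42 = 1029859 Pa ≈ 1030 kPa.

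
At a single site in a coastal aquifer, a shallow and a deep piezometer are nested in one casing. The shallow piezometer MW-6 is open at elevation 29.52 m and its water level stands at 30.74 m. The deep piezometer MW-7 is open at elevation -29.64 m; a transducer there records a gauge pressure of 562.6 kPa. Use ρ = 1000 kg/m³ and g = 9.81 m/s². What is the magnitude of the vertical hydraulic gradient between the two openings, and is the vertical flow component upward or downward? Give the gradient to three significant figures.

|i_v| ≈ 0.0512; vertical flow is downward

Total head at MW-6: h = 30.74 m (water level in the standpipe).
Pressure head at MW-7: ψ = P/(ρg) = 562.6×1000 / (1000 × 9.81) = 57.35 m.
Total head at MW-7: h = z + ψ = -29.64 + 57.35 = 27.71 m.
Δh = h(MW-6) − h(MW-7) = 30.74 − 27.71 = 3.03 m.
Vertical separation Δz = 29.52 − (-29.64) = 59.16 m.
|i_v| = |Δh| / Δz = 3.03 / 59.16 = 0.0512.
Head is higher in the shallow piezometer, so vertical flow is downward (recharge condition).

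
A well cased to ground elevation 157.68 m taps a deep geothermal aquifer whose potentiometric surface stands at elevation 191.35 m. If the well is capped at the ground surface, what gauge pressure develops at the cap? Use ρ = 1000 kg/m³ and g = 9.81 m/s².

Head above the cap: Δh = 191.35 − 157.68 = 33.67 m.
P = ρgΔh = 1000 × 9.81 × 33.67 = 330303 Pa ≈ 330 kPa.

P ≈ 330 kPa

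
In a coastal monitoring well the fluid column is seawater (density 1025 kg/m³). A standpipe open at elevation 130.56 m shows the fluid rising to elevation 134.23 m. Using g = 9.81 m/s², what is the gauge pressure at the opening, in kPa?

P ≈ 36.9 kPa

Pressure head ψ = h − z = 134.23 − 130.56 = 3.67 m.
P = ρgψ = 1025 × 9.81 × 3.67 = 36903 Pa ≈ 36.9 kPa.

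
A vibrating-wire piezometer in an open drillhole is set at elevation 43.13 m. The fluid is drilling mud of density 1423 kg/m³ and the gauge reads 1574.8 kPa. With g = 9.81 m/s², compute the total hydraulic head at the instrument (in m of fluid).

ψ = P/(ρg) = 1574.8×1000 / (1423 × 9.81) = 112.81 m.
h = z + ψ = 43.13 + 112.81 = 155.94 m.

h ≈ 155.94 m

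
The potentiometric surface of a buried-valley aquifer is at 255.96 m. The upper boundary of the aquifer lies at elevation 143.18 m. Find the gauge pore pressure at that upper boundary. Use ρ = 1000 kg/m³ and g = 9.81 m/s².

P ≈ 1110 kPa

Pressure head at the aquifer top: ψ = h − z = 255.96 − 143.18 = 112.78 m.
P = ρgψ = 1000 × 9.81 × 112.78 = 1106372 Pa ≈ 1110 kPa.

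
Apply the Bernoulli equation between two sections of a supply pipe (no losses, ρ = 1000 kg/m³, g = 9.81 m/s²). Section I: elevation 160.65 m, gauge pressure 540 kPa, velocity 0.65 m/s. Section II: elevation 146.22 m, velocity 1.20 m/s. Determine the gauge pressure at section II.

Pressure head at I: ψ₁ = P₁/(ρg) = 540×1000 / (1000 × 9.81) = 55.05 m.
Velocity heads: v₁²/2g = 0.65²/19.62 = 0.022 m; v₂²/2g = 1.20²/19.62 = 0.073 m.
Total head H = z₁ + ψ₁ + v₁²/2g = 160.65 + 55.05 + 0.022 = 215.72 m.
ψ₂ = H − z₂ − v₂²/2g = 215.72 − 146.22 − 0.073 = 69.43 m.
P₂ = ρgψ₂ = 1000 × 9.81 × 69.43 ≈ 681 kPa.

P₂ ≈ 681 kPa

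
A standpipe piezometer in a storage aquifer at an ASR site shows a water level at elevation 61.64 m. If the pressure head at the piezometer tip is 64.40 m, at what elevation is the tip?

z ≈ -2.76 m

z = h − ψ = 61.64 − 64.40 = -2.76 m.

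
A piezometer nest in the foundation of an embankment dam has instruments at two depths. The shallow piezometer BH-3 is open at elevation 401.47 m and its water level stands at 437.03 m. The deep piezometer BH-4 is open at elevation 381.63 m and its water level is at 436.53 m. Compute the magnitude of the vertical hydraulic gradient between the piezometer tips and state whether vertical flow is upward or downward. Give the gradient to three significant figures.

Total head at BH-3: h = 437.03 m (water level in the standpipe).
Total head at BH-4: h = 436.53 m.
Δh = h(BH-3) − h(BH-4) = 437.03 − 436.53 = 0.50 m.
Vertical separation Δz = 401.47 − 381.63 = 19.84 m.
|i_v| = |Δh| / Δz = 0.50 / 19.84 = 0.0252.
Head is higher in the shallow piezometer, so vertical flow is downward (recharge condition).

|i_v| ≈ 0.0252; vertical flow is downward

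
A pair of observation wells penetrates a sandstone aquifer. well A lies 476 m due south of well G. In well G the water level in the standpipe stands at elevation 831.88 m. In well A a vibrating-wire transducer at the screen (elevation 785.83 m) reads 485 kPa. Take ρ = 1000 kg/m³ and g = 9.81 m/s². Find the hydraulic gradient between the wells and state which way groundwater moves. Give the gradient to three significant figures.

i ≈ 0.00712; groundwater flows toward the north

Total head at well G: h = 831.88 m (water level in the piezometer is the total head).
Pressure head at well A: ψ = P/(ρg) = 485×1000 / (1000 × 9.81) = 49.44 m.
Total head at well A: h = z + ψ = 785.83 + 49.44 = 835.27 m.
Head difference: h(well G) − h(well A) = 831.88 − 835.27 = -3.39 m.
Hydraulic gradient: i = |Δh| / L = 3.39 / 476 = 0.00712.
Flow is from higher to lower head: from well A toward well G, i.e. toward the north.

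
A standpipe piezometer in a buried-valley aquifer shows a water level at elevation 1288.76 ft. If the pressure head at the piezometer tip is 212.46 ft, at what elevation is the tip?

z ≈ 1076.30 ft

z = h − ψ = 1288.76 − 212.46 = 1076.30 ft.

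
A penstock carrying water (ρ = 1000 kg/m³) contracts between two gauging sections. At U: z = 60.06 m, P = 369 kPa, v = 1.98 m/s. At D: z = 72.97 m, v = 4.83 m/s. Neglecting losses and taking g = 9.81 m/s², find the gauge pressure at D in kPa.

Pressure head at U: ψ₁ = P₁/(ρg) = 369×1000 / (1000 × 9.81) = 37.61 m.
Velocity heads: v₁²/2g = 1.98²/19.62 = 0.200 m; v₂²/2g = 4.83²/19.62 = 1.189 m.
Total head H = z₁ + ψ₁ + v₁²/2g = 60.06 + 37.61 + 0.200 = 97.87 m.
ψ₂ = H − z₂ − v₂²/2g = 97.87 − 72.97 − 1.189 = 23.71 m.
P₂ = ρgψ₂ = 1000 × 9.81 × 23.71 ≈ 233 kPa.

P₂ ≈ 233 kPa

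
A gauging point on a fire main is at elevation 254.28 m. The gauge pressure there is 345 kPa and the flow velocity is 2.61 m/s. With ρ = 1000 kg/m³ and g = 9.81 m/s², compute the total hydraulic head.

h ≈ 289.80 m

Pressure head ψ = P/(ρg) = 345×1000 / (1000 × 9.81) = 35.17 m.
Velocity head = v²/(2g) = 2.61² / (2 × 9.81) = 0.347 m.
h = z + ψ + v²/(2g) = 254.28 + 35.17 + 0.347 = 289.80 m.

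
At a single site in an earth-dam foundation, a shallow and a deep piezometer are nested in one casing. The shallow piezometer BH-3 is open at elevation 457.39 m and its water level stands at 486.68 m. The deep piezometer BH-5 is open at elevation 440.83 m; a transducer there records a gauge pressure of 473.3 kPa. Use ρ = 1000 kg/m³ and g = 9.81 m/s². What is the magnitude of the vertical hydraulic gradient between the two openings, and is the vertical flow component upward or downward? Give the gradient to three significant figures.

Total head at BH-3: h = 486.68 m (water level in the standpipe).
Pressure head at BH-5: ψ = P/(ρg) = 473.3×1000 / (1000 × 9.81) = 48.25 m.
Total head at BH-5: h = z + ψ = 440.83 + 48.25 = 489.08 m.
Δh = h(BH-3) − h(BH-5) = 486.68 − 489.08 = -2.40 m.
Vertical separation Δz = 457.39 − 440.83 = 16.56 m.
|i_v| = |Δh| / Δz = 2.40 / 16.56 = 0.145.
Head is higher in the deep piezometer, so vertical flow is upward (discharge condition).

|i_v| ≈ 0.145; vertical flow is upward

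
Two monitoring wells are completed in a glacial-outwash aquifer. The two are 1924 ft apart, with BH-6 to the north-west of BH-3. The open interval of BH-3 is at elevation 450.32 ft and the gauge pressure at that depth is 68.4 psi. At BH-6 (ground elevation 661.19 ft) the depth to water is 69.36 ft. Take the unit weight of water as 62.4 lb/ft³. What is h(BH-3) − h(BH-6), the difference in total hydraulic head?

Δh ≈ 16.34 ft

Pressure head at BH-3: ψ = 144·P/γ = 144 × 68.4 / 62.4 = 157.85 ft.
Total head at BH-3: h = z + ψ = 450.32 + 157.85 = 608.17 ft.
Total head at BH-6: h = 661.19 − 69.36 = 591.83 ft.
Head difference: h(BH-3) − h(BH-6) = 608.17 − 591.83 = 16.34 ft.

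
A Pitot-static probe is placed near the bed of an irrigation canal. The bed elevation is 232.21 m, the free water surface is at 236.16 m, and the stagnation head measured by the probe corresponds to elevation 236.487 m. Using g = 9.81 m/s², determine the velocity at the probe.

Near the bed, under hydrostatic conditions, the piezometric head (z + ψ) equals the free-surface elevation, 236.16 m.
Velocity head = total − piezometric = 236.487 − 236.16 = 0.327 m.
v = √(2g·h_v) = √(2 × 9.81 × 0.327) = 2.53 m/s.

v ≈ 2.53 m/s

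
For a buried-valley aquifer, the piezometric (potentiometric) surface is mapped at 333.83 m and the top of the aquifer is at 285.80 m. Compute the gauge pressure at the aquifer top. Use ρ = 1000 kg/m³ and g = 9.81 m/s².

Pressure head at the aquifer top: ψ = h − z = 333.83 − 285.80 = 48.03 m.
P = ρgψ = 1000 × 9.81 × 48.03 = 471174 Pa ≈ 471 kPa.

P ≈ 471 kPa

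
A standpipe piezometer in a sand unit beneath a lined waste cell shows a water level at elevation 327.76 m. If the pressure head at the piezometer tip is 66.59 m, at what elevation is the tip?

z ≈ 261.17 m

z = h − ψ = 327.76 − 66.59 = 261.17 m.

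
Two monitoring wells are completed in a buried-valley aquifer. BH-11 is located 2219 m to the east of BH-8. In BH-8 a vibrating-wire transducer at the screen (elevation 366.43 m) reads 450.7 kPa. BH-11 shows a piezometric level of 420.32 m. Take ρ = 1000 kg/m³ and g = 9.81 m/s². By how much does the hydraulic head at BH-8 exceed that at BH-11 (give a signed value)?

Δh ≈ -7.95 m

Pressure head at BH-8: ψ = P/(ρg) = 450.7×1000 / (1000 × 9.81) = 45.94 m.
Total head at BH-8: h = z + ψ = 366.43 + 45.94 = 412.37 m.
Total head at BH-11: h = 420.32 m (water level in the piezometer is the total head).
Head difference: h(BH-8) − h(BH-11) = 412.37 − 420.32 = -7.95 m.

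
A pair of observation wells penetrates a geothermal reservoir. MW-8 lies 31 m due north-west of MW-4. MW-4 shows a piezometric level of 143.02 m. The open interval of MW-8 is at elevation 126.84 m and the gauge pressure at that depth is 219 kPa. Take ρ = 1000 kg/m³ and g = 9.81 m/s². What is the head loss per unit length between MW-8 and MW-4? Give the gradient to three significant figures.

i ≈ 0.198 m/m

Total head at MW-4: h = 143.02 m (water level in the piezometer is the total head).
Pressure head at MW-8: ψ = P/(ρg) = 219×1000 / (1000 × 9.81) = 22.32 m.
Total head at MW-8: h = z + ψ = 126.84 + 22.32 = 149.16 m.
Head difference: h(MW-4) − h(MW-8) = 143.02 − 149.16 = -6.14 m.
Hydraulic gradient: i = |Δh| / L = 6.14 / 31 = 0.198.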